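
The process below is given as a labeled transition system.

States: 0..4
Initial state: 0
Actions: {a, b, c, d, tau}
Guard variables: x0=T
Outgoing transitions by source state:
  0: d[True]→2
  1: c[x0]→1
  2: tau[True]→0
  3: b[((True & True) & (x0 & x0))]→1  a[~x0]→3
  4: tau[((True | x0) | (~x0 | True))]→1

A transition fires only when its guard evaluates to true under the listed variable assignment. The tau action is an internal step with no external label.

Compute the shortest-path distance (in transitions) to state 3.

Answer: UNREACHABLE

Analysis:
Layered search for 3:
  L0 = {0}
  L1 = {2}
3 never appears.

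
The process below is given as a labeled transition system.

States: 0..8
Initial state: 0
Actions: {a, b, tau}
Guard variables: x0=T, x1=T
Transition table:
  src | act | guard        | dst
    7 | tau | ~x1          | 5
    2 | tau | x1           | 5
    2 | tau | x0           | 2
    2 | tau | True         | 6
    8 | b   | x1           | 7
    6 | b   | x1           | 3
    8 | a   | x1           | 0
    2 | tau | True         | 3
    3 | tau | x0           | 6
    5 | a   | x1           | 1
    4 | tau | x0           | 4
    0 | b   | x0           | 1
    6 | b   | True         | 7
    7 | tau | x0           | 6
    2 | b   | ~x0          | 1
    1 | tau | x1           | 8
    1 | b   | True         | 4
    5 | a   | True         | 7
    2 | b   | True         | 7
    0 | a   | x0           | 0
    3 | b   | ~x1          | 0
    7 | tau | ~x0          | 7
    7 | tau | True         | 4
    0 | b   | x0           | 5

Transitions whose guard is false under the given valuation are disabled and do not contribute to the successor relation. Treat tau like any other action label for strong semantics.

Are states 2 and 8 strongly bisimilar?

Answer: NOT BISIMILAR

Trace:
Refine partition for ~:
  P[0] = {{0,1,2,3,4,5,6,7,8}}
  P[1] = {{0,8},{1,2},{3,4,7},{5},{6}}
  P[2] = {{0},{1},{2},{3},{4},{5},{6},{7},{8}}
9 equivalence class(es) (converged in 3)
class of 2: {2}; class of 8: {8}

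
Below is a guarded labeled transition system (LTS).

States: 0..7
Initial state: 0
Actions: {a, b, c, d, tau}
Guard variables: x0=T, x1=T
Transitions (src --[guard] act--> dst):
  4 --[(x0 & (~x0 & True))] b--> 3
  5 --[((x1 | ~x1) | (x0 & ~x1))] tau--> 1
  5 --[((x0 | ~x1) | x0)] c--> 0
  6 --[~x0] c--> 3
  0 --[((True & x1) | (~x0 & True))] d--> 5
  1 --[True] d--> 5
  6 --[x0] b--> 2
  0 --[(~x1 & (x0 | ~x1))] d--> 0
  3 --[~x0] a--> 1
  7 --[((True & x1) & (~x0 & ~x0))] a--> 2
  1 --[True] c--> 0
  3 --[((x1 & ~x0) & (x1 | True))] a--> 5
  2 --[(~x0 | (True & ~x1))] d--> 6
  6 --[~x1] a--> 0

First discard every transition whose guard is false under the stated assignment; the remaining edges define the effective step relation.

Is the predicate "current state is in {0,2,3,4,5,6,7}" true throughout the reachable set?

Answer: INVARIANT VIOLATED at state 1

Trace:
Allowed set {0,2,3,4,5,6,7}
Reach set: {0,1,5}
  0: ✓
  1: VIOLATES
  5: ✓
counterexample path to 1: d·tau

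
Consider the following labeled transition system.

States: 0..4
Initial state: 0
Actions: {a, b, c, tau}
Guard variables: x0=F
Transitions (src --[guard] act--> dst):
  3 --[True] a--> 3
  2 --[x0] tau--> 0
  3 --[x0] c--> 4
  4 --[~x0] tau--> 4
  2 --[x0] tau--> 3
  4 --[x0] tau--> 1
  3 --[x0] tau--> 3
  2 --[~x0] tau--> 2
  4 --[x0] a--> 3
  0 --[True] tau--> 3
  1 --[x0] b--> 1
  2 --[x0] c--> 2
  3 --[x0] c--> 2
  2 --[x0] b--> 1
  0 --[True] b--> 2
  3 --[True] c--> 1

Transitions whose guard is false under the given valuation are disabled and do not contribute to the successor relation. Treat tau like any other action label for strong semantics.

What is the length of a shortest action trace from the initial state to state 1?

Answer: 2

Analysis:
Layered search for 1:
  Layer 0: {0}
  Layer 1: {2,3}
  Layer 2: {1}
first hit 1 at d=2 via tau·c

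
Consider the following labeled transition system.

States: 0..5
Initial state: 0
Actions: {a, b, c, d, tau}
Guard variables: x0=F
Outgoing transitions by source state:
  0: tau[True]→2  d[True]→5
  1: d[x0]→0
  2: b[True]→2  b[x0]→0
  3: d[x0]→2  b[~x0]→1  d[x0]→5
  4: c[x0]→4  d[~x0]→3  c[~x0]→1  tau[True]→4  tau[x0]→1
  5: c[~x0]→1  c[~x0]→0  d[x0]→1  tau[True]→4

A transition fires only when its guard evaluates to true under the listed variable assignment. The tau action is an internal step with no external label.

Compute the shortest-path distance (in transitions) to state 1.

BFS to 1:
  Layer 0: {0}
  Layer 1: {2,5}
  Layer 2: {1,4}
depth(1)=2, e.g. d·c

Answer: 2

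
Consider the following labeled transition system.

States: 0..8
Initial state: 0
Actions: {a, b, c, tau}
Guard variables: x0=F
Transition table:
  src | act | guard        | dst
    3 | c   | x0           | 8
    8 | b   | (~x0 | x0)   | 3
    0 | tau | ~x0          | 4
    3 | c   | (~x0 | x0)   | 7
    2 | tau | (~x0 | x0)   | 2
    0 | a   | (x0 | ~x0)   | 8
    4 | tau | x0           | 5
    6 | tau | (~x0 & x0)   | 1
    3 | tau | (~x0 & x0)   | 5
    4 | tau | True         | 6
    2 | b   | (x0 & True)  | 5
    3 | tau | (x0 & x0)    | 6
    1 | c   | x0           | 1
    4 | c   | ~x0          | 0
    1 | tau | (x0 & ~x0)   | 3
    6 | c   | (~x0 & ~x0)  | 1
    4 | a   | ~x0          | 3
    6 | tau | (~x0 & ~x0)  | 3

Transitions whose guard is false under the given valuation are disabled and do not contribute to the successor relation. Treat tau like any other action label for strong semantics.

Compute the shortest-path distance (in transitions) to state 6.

Layered search for 6:
  Layer 0: {0}
  Layer 1: {4,8}
  Layer 2: {3,6}
depth(6)=2, e.g. tau·tau

Answer: 2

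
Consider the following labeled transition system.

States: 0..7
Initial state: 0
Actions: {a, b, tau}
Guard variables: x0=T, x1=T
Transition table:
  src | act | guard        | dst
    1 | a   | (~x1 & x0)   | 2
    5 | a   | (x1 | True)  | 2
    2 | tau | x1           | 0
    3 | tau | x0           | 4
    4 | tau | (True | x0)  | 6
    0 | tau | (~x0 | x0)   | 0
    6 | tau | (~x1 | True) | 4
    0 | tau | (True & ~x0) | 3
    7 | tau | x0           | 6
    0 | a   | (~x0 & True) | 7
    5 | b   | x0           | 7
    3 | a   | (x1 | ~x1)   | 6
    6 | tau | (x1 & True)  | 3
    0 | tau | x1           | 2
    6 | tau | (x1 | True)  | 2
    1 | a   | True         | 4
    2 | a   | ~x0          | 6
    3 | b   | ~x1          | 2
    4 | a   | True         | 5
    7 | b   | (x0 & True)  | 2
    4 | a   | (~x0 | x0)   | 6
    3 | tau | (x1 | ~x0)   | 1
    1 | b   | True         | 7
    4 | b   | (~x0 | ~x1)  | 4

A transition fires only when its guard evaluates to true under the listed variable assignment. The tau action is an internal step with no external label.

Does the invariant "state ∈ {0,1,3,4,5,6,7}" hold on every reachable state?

Safe = {0,1,3,4,5,6,7}
Reach set: {0,2}
  0: ✓
  2: ✗ unsafe
reach 2 via tau — violates

Answer: INVARIANT VIOLATED at state 2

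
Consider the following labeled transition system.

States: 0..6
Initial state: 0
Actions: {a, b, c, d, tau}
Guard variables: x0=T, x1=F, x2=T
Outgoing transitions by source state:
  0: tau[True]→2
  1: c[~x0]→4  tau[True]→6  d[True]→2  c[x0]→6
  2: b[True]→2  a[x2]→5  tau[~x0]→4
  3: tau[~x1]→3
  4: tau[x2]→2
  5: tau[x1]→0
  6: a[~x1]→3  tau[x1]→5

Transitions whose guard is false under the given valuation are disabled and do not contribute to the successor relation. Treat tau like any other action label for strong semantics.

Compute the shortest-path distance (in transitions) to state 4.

Breadth-first toward 4:
  Layer 0: {0}
  Layer 1: {2}
  Layer 2: {5}
4 never appears.

Answer: UNREACHABLE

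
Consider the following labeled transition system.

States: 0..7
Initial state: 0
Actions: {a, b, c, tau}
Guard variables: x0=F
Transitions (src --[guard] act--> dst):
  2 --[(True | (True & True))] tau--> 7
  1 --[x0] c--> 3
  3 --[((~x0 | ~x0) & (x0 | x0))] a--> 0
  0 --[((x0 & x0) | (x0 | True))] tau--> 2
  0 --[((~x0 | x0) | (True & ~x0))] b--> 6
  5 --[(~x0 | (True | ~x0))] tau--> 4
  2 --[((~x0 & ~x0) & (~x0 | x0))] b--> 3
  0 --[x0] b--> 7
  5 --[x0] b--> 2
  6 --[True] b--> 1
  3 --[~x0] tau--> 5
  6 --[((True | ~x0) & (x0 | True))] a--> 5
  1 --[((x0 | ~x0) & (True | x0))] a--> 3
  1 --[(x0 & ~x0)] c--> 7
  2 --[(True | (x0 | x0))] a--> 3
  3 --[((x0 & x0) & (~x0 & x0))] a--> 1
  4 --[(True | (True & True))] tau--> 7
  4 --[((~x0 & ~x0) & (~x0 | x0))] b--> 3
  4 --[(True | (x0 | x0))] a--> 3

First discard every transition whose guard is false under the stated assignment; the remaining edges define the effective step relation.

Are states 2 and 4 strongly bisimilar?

Bisimulation quotient by refinement:
  round 0: {{0,1,2,3,4,5,6,7}}
  round 1: {{0},{1},{2,4},{3,5},{6},{7}}
  round 2: {{0},{1},{2,4},{3},{5},{6},{7}}
stable after 3 split(s): 7 block(s)
2∈{2,4}, 4∈{2,4}

Answer: BISIMILAR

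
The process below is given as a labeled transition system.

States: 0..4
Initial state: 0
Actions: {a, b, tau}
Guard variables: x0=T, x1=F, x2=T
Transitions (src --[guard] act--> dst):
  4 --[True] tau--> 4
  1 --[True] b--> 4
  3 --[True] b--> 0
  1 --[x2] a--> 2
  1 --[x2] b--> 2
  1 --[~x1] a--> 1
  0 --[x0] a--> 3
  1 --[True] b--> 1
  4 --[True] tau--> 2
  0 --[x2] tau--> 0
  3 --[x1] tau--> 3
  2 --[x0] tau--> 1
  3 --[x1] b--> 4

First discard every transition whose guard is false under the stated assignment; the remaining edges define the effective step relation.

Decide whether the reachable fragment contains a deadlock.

Answer: DEADLOCK-FREE

Trace:
Reach set: {0,3}
  0: a→3  tau→0  [2 out]
  3: b→0  [1 out]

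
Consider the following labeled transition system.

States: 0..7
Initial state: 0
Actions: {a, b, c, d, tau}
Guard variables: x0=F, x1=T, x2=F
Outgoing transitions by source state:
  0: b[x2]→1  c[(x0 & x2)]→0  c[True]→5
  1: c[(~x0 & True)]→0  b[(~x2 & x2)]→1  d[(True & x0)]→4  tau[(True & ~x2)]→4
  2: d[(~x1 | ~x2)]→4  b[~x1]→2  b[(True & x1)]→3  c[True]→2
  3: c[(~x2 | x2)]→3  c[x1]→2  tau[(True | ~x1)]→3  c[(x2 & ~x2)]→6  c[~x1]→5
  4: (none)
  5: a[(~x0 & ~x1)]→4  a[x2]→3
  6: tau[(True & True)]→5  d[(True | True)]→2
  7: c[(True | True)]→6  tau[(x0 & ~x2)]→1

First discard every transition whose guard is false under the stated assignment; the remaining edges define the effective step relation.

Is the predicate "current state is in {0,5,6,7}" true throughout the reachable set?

Answer: INVARIANT HOLDS

Working:
Inv-set: {0,5,6,7}
R = {0,5}
  0: ✓
  5: ✓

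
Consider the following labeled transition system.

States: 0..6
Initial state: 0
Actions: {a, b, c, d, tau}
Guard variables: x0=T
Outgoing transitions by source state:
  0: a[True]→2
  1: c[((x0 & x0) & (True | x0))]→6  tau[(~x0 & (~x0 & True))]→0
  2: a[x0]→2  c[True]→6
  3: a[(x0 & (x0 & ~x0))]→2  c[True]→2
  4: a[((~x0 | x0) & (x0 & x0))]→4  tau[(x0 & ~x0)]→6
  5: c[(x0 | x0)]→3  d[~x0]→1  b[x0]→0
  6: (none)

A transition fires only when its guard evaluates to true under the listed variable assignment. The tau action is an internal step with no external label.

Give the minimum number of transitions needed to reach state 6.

Layered search for 6:
  Layer 0: {0}
  Layer 1: {2}
  Layer 2: {6}
first hit 6 at d=2 via a·c

Answer: 2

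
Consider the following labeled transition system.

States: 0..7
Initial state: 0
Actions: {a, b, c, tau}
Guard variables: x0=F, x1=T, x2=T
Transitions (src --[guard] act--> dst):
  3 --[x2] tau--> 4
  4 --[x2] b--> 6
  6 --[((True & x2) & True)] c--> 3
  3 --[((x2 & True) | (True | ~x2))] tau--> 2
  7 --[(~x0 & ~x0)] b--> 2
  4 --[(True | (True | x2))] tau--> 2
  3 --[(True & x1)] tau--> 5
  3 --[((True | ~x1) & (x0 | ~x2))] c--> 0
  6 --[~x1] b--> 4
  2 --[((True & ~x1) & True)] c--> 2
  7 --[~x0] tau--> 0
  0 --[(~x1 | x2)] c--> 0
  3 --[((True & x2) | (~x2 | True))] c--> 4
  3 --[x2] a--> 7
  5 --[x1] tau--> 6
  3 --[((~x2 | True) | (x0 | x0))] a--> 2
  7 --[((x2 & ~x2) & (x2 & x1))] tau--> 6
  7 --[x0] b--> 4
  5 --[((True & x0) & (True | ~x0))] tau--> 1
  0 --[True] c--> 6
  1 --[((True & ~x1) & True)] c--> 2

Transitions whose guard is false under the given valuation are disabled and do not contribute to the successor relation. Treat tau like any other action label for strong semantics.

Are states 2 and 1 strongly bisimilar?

Answer: BISIMILAR

Analysis:
Refine partition for ~:
  P[0] = {{0,1,2,3,4,5,6,7}}
  P[1] = {{0,6},{1,2},{3},{4,7},{5}}
  P[2] = {{0},{1,2},{3},{4},{5},{6},{7}}
Fixed point at round 3; 7 class(es).
class of 2: {1,2}; class of 1: {1,2}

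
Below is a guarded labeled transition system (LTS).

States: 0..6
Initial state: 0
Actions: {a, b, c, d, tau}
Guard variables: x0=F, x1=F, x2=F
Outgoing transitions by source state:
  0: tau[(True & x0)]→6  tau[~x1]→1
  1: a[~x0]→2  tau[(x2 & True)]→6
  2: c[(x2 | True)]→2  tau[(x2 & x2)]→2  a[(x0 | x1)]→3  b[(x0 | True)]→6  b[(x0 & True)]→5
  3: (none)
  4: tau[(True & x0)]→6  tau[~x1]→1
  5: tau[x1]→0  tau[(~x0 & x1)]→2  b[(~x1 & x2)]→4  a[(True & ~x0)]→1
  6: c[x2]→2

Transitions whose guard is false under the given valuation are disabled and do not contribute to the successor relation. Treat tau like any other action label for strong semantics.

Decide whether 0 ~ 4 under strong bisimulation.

Answer: BISIMILAR

Trace:
Refine partition for ~:
  π0 = {{0,1,2,3,4,5,6}}
  π1 = {{0,4},{1,5},{2},{3,6}}
  π2 = {{0,4},{1},{2},{3,6},{5}}
5 equivalence class(es) (converged in 3)
class of 0: {0,4}; class of 4: {0,4}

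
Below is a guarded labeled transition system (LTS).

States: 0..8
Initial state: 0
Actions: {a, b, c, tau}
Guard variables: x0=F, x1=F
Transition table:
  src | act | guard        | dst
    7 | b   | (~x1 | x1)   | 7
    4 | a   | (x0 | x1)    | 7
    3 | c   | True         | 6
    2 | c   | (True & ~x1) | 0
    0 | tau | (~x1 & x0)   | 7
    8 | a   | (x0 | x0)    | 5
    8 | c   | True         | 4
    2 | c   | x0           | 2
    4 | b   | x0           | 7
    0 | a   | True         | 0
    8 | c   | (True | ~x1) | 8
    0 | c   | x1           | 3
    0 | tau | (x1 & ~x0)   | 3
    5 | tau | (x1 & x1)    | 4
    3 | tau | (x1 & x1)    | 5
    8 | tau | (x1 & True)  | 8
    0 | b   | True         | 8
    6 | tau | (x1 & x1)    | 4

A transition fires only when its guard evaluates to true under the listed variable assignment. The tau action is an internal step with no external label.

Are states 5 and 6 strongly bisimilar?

Answer: BISIMILAR

Trace:
Refine partition for ~:
  round 0: {{0,1,2,3,4,5,6,7,8}}
  round 1: {{0},{1,4,5,6},{2,3,8},{7}}
  round 2: {{0},{1,4,5,6},{2},{3},{7},{8}}
Fixed point at round 3; 6 class(es).
[5]={1,4,5,6}  [6]={1,4,5,6}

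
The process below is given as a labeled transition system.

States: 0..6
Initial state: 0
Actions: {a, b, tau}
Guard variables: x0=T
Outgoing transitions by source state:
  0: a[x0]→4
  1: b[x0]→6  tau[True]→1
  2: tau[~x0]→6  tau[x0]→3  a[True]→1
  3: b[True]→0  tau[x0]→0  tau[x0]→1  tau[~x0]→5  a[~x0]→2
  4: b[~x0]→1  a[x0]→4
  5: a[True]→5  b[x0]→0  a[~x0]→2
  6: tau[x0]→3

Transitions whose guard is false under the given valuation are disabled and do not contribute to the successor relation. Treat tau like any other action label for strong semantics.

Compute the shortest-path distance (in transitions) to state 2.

Breadth-first toward 2:
  depth 0: {0}
  depth 1: {4}
2 never appears.

Answer: UNREACHABLE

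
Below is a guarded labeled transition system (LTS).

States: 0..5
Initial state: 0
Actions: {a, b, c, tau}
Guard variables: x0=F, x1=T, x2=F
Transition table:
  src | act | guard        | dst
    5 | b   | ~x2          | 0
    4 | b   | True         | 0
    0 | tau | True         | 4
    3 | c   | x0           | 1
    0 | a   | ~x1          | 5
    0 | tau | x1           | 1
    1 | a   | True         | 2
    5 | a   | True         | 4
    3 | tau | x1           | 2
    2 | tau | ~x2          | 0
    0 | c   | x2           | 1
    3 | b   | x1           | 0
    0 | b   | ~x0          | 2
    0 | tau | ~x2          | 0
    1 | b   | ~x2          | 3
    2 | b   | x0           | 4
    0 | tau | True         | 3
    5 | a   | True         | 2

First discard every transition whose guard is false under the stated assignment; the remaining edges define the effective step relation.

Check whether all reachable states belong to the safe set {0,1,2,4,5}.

Allowed set {0,1,2,4,5}
Reach set: {0,1,2,3,4}
  0: ok
  1: ok
  2: ok
  3: VIOLATES
  4: ok
witness against invariant: tau → 3

Answer: INVARIANT VIOLATED at state 3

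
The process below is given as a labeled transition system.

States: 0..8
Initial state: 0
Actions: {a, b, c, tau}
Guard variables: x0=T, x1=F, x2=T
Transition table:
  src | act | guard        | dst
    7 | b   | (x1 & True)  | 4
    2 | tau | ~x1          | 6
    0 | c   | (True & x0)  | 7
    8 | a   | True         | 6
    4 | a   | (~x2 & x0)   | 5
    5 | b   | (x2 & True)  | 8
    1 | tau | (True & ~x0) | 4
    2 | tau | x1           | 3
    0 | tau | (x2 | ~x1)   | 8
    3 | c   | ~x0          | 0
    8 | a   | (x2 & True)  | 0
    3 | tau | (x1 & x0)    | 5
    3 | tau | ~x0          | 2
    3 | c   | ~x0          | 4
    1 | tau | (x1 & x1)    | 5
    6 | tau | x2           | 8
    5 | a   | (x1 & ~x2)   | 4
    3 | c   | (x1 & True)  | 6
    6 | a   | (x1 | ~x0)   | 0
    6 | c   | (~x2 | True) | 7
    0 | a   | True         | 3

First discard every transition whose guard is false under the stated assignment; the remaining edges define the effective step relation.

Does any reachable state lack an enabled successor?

R = {0,3,6,7,8}
  0: a→3  c→7  tau→8  [deg 3]
  3: ∅  [deadlock]
  6: c→7  tau→8  [deg 2]
  7: ∅  [deadlock]
  8: a→0  a→6  [deg 2]
Path to 3: a

Answer: DEADLOCK at state 3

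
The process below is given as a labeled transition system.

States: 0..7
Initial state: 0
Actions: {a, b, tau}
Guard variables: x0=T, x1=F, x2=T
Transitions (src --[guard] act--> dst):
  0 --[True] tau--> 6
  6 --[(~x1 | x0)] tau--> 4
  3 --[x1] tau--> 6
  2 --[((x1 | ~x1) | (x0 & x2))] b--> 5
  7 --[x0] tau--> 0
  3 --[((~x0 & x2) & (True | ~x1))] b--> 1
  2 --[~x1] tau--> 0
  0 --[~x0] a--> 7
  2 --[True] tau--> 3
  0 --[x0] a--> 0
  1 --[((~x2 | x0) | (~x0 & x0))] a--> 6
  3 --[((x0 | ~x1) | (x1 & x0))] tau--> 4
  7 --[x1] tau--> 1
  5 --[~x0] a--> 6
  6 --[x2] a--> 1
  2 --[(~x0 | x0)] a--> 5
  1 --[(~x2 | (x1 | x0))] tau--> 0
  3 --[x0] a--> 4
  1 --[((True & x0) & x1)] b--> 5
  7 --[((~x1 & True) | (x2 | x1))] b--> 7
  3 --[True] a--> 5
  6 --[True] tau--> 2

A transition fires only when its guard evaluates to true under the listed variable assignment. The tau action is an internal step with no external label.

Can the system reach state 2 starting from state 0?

Guard filter leaves 16 enabled edge(s).
L0 = {0}
L1 = {6}  now seen {0,6}
L2 = {1,2,4}  now seen {0,1,2,4,6}
L3 = {3,5}  now seen {0,1,2,3,4,5,6}
R = {0,1,2,3,4,5,6}
trace reaching 2: tau·tau

Answer: REACHABLE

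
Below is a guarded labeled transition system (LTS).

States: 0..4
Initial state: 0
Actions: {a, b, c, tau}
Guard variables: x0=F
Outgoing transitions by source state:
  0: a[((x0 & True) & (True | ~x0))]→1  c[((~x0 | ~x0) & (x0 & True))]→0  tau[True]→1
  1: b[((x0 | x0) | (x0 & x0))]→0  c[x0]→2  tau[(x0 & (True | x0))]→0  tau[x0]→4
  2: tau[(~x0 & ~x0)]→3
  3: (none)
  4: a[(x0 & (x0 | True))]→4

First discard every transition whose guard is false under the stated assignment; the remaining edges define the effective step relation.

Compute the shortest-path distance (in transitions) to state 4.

Answer: UNREACHABLE

Working:
Breadth-first toward 4:
  depth 0: {0}
  depth 1: {1}
4 never appears.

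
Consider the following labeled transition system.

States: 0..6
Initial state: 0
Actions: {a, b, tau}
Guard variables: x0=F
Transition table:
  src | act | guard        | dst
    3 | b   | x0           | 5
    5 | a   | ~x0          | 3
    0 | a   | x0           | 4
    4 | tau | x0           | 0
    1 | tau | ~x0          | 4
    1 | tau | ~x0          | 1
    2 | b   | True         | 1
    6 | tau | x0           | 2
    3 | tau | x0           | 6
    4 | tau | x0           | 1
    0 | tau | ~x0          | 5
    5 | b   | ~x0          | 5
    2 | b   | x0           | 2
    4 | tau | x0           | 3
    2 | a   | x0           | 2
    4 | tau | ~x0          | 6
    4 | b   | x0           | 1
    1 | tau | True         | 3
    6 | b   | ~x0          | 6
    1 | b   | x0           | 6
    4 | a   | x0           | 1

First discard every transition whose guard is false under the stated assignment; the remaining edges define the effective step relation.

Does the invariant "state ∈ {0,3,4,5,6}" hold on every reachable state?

Safe = {0,3,4,5,6}
Reachable = {0,3,5}
  0: ok
  3: ok
  5: ok

Answer: INVARIANT HOLDS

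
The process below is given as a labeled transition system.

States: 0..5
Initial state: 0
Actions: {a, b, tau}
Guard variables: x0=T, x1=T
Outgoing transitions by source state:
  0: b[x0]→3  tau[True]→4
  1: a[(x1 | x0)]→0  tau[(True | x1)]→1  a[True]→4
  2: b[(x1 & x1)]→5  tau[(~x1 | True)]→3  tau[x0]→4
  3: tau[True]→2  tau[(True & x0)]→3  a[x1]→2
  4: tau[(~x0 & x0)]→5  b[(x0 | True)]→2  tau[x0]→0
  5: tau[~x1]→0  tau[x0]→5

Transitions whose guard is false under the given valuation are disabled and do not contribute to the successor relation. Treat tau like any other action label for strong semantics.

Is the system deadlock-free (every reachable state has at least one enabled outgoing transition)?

Reachable = {0,2,3,4,5}
  0: b→3  tau→4  [2 exit(s)]
  2: b→5  tau→3  tau→4  [3 exit(s)]
  3: a→2  tau→2  tau→3  [3 exit(s)]
  4: b→2  tau→0  [2 exit(s)]
  5: tau→5  [1 exit(s)]

Answer: DEADLOCK-FREE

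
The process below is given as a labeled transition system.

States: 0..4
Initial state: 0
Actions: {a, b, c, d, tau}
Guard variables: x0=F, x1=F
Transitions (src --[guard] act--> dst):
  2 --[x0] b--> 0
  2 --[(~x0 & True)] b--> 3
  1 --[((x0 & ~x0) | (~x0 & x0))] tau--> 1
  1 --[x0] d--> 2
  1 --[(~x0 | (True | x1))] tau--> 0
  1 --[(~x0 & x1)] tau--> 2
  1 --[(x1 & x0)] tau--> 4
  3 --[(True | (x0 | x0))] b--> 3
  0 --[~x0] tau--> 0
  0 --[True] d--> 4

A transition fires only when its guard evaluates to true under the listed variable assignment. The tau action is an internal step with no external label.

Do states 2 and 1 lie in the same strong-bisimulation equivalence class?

Compute ~ classes (split until stable):
  round 0: {{0,1,2,3,4}}
  round 1: {{0},{1},{2,3},{4}}
4 equivalence class(es) (converged in 2)
class of 2: {2,3}; class of 1: {1}

Answer: NOT BISIMILAR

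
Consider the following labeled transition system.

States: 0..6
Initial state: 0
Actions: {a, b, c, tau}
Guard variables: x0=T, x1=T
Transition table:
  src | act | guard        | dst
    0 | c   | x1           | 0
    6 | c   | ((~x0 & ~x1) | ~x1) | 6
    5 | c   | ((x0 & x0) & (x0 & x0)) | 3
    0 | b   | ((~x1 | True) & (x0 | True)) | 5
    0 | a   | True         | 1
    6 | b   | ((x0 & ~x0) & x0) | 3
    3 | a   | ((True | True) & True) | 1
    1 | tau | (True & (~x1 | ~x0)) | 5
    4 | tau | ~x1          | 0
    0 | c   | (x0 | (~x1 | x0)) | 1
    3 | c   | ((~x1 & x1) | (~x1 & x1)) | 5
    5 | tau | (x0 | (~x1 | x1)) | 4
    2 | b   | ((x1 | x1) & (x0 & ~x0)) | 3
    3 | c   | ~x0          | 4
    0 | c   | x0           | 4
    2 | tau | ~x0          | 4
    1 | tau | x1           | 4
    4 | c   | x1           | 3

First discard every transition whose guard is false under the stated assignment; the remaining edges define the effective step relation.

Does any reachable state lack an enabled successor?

Answer: DEADLOCK-FREE

Trace:
Reach set: {0,1,3,4,5}
  0: a→1  b→5  c→0  c→1  c→4  [deg 5]
  1: tau→4  [deg 1]
  3: a→1  [deg 1]
  4: c→3  [deg 1]
  5: c→3  tau→4  [deg 2]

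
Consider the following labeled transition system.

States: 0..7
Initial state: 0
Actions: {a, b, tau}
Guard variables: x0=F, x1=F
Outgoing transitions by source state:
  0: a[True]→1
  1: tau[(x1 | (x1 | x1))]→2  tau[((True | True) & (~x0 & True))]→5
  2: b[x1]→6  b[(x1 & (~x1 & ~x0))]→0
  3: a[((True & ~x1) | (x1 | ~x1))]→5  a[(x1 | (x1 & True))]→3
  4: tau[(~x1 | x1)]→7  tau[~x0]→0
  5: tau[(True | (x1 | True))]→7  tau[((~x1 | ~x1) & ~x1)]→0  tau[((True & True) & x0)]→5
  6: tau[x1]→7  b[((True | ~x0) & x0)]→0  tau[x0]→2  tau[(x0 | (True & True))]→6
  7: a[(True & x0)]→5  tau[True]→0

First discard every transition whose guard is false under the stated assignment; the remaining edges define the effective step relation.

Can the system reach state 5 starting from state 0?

Answer: REACHABLE

Analysis:
After dropping false guards: 9 live edges.
Layer 0: {0}
Layer 1: {1}  cumulative {0,1}
Layer 2: {5}  cumulative {0,1,5}
Layer 3: {7}  cumulative {0,1,5,7}
R = {0,1,5,7}
Path to 5: a·tau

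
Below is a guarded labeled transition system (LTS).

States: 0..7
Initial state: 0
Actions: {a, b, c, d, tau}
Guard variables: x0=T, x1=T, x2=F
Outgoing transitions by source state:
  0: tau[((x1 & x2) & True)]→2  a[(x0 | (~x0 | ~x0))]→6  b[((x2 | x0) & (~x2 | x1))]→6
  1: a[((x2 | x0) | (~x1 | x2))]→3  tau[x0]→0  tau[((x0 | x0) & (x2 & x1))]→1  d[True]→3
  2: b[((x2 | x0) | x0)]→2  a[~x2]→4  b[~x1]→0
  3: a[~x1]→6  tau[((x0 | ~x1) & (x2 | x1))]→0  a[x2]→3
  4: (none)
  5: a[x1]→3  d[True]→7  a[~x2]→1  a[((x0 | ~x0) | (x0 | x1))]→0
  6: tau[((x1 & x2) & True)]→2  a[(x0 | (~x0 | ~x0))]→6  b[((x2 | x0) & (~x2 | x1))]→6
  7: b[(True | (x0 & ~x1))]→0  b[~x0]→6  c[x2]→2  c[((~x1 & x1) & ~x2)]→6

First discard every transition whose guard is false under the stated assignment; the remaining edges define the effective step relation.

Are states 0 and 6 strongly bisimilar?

Answer: BISIMILAR

Trace:
Bisimulation quotient by refinement:
  round 0: {{0,1,2,3,4,5,6,7}}
  round 1: {{0,2,6},{1},{3},{4},{5},{7}}
  round 2: {{0,6},{1},{2},{3},{4},{5},{7}}
7 equivalence class(es) (converged in 3)
[0]={0,6}  [6]={0,6}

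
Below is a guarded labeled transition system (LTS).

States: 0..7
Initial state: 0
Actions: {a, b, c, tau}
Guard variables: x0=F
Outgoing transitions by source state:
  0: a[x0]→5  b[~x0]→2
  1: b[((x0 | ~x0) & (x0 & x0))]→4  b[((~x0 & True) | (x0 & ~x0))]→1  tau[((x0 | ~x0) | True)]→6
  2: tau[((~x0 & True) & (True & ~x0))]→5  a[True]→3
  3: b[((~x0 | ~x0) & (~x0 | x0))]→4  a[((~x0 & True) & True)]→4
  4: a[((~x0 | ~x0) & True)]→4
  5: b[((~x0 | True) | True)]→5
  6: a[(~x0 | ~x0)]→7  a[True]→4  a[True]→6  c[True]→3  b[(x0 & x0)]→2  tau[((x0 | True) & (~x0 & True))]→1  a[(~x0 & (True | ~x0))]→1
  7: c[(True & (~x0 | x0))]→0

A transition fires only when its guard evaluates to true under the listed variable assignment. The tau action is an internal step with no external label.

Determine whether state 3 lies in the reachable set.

Answer: REACHABLE

Analysis:
After dropping false guards: 16 live edges.
L0 = {0}
L1 = {2}  total {0,2}
L2 = {3,5}  total {0,2,3,5}
L3 = {4}  total {0,2,3,4,5}
Reach set: {0,2,3,4,5}
witness 3: b·a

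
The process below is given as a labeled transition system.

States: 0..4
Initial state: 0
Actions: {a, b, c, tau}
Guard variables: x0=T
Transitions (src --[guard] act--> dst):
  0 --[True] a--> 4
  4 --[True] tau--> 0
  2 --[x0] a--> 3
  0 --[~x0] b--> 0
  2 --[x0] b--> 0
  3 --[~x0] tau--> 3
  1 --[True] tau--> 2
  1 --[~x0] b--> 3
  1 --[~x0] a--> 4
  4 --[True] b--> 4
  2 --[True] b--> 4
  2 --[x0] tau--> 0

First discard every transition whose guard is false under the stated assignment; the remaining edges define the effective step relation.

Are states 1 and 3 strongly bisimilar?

Answer: NOT BISIMILAR

Analysis:
Refine partition for ~:
  π0 = {{0,1,2,3,4}}
  π1 = {{0},{1},{2},{3},{4}}
stable after 2 split(s): 5 block(s)
1∈{1}, 3∈{3}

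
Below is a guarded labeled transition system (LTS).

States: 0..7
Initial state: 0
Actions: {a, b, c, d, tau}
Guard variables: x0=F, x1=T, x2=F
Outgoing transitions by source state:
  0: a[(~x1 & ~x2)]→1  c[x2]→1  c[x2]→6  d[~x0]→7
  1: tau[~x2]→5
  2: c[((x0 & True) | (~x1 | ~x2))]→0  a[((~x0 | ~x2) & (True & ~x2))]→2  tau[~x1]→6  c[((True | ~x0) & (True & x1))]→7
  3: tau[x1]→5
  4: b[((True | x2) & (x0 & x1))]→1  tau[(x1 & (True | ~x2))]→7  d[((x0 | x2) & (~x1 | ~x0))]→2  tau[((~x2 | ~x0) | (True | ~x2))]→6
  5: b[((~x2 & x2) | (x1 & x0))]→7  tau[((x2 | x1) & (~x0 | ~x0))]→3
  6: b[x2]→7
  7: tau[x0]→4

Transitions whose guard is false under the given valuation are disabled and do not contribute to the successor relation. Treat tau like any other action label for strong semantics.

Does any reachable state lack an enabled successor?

Reach set: {0,7}
  0: d→7  [1 exit(s)]
  7: ∅  [no exit]
Path to 7: d

Answer: DEADLOCK at state 7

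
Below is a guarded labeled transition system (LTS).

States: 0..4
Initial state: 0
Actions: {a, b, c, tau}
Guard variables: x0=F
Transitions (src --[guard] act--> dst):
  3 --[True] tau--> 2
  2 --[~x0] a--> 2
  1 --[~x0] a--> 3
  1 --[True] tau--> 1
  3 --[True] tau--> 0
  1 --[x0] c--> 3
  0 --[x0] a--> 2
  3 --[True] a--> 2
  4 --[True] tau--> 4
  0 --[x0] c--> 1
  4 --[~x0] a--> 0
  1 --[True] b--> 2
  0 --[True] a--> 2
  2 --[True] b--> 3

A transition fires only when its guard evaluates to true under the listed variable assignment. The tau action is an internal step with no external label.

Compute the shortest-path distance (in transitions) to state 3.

Answer: 2

Working:
BFS to 3:
  L0 = {0}
  L1 = {2}
  L2 = {3}
depth(3)=2, e.g. a·b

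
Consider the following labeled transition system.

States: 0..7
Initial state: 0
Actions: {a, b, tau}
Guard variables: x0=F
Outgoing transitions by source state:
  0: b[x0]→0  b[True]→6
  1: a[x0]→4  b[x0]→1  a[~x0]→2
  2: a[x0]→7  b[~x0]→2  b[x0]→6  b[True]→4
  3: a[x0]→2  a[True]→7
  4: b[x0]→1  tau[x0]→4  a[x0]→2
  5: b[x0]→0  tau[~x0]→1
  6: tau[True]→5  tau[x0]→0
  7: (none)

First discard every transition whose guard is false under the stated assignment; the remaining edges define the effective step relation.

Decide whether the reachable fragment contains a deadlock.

Answer: DEADLOCK at state 4

Trace:
Reachable = {0,1,2,4,5,6}
  0: b→6  [1 out]
  1: a→2  [1 out]
  2: b→2  b→4  [2 out]
  4: ∅  [STUCK]
  5: tau→1  [1 out]
  6: tau→5  [1 out]
witness 4: b·tau·tau·a·b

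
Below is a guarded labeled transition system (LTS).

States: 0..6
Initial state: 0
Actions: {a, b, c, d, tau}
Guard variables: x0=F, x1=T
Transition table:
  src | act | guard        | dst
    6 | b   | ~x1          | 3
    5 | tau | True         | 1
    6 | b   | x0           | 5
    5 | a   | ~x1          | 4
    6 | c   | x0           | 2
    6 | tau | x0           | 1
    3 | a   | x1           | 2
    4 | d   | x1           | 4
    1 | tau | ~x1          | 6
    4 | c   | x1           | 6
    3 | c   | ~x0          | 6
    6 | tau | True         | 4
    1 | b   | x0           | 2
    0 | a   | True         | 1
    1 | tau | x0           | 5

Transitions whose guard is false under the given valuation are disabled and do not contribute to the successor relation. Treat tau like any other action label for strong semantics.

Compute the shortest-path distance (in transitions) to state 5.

Answer: UNREACHABLE

Working:
Breadth-first toward 5:
  L0 = {0}
  L1 = {1}
5 never appears.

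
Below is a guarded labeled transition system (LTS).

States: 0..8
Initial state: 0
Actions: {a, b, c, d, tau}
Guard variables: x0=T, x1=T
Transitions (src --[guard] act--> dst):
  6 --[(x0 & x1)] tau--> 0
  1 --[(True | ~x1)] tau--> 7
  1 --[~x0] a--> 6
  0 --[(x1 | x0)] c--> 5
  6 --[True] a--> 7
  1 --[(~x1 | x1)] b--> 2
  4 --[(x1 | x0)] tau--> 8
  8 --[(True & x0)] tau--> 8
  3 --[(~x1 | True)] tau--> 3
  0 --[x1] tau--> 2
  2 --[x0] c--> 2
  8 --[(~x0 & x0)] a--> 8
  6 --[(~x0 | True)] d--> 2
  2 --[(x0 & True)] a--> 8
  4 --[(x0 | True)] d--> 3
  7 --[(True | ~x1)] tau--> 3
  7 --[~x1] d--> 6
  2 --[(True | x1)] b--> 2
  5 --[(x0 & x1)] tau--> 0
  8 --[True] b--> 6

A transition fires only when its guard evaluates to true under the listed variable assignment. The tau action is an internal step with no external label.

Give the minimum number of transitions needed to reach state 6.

BFS to 6:
  depth 0: {0}
  depth 1: {2,5}
  depth 2: {8}
  depth 3: {6}
first hit 6 at d=3 via tau·a·b

Answer: 3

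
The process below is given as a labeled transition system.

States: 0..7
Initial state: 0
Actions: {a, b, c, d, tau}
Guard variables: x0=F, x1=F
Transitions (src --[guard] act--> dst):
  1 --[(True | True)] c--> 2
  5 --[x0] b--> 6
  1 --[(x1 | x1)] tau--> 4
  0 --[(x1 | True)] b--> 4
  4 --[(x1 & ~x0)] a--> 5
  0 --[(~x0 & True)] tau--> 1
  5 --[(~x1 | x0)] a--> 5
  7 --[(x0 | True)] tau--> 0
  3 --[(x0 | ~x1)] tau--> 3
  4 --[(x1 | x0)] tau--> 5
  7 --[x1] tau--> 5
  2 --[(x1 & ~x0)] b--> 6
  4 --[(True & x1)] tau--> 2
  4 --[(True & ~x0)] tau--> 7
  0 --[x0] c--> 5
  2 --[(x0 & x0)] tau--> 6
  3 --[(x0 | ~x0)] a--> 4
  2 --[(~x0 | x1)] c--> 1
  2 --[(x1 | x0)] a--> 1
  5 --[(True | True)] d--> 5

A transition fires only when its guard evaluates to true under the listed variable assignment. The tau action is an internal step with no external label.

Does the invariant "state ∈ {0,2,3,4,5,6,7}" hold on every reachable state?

Answer: INVARIANT VIOLATED at state 1

Analysis:
Allowed set {0,2,3,4,5,6,7}
Reach set: {0,1,2,4,7}
  0: ✓
  1: VIOLATES
  2: ✓
  4: ✓
  7: ✓
reach 1 via tau — violates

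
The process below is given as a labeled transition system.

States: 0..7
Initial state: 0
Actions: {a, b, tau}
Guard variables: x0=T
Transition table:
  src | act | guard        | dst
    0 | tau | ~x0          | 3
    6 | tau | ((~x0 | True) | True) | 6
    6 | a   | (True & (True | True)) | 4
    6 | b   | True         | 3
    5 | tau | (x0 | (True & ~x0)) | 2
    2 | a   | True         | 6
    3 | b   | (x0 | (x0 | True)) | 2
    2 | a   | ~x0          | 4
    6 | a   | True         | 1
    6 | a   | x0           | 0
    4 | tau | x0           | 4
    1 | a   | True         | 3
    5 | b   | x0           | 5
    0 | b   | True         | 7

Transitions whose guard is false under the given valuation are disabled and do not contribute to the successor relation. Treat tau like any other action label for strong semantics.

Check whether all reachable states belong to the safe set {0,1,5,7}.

Answer: INVARIANT HOLDS

Trace:
Allowed set {0,1,5,7}
R = {0,7}
  0: safe
  7: safe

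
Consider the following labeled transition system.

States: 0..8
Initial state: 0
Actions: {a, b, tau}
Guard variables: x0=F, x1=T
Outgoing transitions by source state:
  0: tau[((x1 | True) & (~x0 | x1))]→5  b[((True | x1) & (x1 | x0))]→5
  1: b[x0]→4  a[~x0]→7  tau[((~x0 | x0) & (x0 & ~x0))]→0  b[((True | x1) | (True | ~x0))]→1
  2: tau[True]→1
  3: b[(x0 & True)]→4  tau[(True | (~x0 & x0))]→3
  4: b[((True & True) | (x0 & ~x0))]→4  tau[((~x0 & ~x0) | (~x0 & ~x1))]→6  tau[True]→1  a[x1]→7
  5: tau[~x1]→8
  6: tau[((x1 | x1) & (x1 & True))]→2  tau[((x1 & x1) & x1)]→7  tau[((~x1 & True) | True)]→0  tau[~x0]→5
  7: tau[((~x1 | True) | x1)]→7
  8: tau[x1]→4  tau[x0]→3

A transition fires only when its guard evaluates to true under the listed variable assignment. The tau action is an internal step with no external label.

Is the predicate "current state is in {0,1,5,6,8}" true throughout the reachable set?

Inv-set: {0,1,5,6,8}
Reach set: {0,5}
  0: safe
  5: safe

Answer: INVARIANT HOLDS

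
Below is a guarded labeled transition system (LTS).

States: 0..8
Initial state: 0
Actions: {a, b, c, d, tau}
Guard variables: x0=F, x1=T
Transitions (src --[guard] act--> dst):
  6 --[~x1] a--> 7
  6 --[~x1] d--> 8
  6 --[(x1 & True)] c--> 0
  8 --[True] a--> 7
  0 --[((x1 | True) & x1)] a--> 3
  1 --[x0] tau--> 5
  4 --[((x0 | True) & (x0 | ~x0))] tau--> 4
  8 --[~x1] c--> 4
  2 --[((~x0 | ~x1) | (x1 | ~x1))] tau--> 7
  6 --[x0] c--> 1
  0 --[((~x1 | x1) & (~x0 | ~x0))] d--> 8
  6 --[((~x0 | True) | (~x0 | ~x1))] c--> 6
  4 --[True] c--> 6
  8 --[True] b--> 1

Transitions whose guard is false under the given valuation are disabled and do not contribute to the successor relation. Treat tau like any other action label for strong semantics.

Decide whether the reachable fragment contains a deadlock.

R = {0,1,3,7,8}
  0: a→3  d→8  [2 exit(s)]
  1: ∅  [deadlock]
  3: ∅  [deadlock]
  7: ∅  [deadlock]
  8: a→7  b→1  [2 exit(s)]
witness 1: d·b

Answer: DEADLOCK at state 1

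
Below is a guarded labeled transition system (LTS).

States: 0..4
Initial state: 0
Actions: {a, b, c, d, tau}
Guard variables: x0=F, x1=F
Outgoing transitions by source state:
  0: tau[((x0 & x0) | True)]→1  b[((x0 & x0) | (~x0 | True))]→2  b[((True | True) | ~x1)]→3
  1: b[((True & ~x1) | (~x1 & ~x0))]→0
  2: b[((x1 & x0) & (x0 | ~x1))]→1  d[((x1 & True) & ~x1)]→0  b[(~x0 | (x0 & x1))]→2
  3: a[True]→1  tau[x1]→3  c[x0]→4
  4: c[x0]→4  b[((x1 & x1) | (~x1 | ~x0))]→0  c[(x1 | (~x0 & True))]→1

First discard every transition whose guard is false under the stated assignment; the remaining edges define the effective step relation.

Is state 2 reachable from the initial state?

Guard filter leaves 8 enabled edge(s).
depth 0: {0}
depth 1: {1,2,3}  total {0,1,2,3}
Reach set: {0,1,2,3}
trace reaching 2: b

Answer: REACHABLE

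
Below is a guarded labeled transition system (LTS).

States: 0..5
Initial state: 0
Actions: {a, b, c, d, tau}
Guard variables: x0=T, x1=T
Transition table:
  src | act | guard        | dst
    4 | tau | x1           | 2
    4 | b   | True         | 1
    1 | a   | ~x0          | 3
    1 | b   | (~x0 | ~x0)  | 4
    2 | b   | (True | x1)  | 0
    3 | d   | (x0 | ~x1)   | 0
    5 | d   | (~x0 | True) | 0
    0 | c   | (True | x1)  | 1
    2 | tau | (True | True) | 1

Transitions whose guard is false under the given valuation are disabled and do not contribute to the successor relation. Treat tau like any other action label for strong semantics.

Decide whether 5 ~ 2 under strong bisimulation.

Answer: NOT BISIMILAR

Working:
Compute ~ classes (split until stable):
  P[0] = {{0,1,2,3,4,5}}
  P[1] = {{0},{1},{2,4},{3,5}}
  P[2] = {{0},{1},{2},{3,5},{4}}
stable after 3 split(s): 5 block(s)
[5]={3,5}  [2]={2}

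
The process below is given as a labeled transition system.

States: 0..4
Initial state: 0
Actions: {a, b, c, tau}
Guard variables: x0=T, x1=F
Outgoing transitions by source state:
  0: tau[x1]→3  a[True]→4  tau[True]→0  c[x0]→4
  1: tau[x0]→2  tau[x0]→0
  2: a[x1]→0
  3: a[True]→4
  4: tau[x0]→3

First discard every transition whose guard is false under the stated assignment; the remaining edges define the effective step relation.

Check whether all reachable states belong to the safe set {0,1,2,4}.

Allowed set {0,1,2,4}
Reach set: {0,3,4}
  0: ok
  3: ✗ unsafe
  4: ok
reach 3 via a·tau — violates

Answer: INVARIANT VIOLATED at state 3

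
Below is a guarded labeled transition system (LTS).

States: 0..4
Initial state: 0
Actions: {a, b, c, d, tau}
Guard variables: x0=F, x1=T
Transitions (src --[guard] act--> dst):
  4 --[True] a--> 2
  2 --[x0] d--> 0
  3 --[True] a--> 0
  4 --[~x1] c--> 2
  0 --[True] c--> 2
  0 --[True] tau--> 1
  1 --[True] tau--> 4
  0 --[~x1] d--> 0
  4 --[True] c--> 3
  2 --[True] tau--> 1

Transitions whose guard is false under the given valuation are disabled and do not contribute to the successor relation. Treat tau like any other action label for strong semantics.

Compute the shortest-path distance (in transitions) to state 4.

Layered search for 4:
  L0 = {0}
  L1 = {1,2}
  L2 = {4}
depth(4)=2, e.g. tau·tau

Answer: 2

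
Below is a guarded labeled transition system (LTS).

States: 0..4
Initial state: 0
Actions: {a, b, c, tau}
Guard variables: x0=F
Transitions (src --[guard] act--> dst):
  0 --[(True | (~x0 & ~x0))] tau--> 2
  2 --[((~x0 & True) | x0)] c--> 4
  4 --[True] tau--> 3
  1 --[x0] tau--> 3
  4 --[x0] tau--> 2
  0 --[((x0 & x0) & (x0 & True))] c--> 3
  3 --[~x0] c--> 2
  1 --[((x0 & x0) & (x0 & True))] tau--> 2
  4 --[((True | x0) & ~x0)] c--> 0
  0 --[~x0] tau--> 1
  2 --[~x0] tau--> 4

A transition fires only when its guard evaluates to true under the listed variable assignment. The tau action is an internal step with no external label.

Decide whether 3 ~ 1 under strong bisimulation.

Compute ~ classes (split until stable):
  P[0] = {{0,1,2,3,4}}
  P[1] = {{0},{1},{2,4},{3}}
  P[2] = {{0},{1},{2},{3},{4}}
5 equivalence class(es) (converged in 3)
class of 3: {3}; class of 1: {1}

Answer: NOT BISIMILAR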